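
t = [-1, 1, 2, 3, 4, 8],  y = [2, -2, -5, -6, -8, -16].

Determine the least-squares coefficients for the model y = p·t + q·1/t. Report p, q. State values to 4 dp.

p = -2.0096, q = -0.1814

Normal-equation sums: Σt·t = 95, Σt·1/t = 6, Σ1/t·1/t = 1405/576.
Right-hand side: Σt·y = -192, Σ1/t·y = -25/2.
Determinant 95·(1405/576) − 6² = 112739/576.
p = ((-192)·(1405/576) − 6·(-25/2))/(112739/576) = -226560/112739; q = (95·(-25/2) − 6·(-192))/(112739/576) = -20448/112739.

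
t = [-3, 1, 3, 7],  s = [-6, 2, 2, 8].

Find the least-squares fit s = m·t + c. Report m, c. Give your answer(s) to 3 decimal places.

Normal-equation sums: Σt·t = 68, Σt = 8, Σ1 = 4.
Moment sums: Σt·s = 82, Σs = 6.
det = 68·4 − 8² = 208.
m = (82·4 − 8·6)/208 = 35/26; c = (68·6 − 8·82)/208 = -31/26.

m = 1.346, c = -1.192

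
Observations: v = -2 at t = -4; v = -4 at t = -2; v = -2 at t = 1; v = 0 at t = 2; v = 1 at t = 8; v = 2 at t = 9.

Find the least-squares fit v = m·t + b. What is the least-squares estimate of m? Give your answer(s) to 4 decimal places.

m = 0.3762

Sums needed: Σt·t = 170, Σt = 14, Σ1 = 6.
Moment sums: Σt·v = 40, Σv = -5.
So AᵀA·[m, b]ᵀ = Aᵀv: [[170, 14]; [14, 6]]·[m, b]ᵀ = [40, -5]ᵀ.
Determinant 170·6 − 14² = 824.
m = (40·6 − 14·(-5))/824 = 155/412; b = (170·(-5) − 14·40)/824 = -705/412.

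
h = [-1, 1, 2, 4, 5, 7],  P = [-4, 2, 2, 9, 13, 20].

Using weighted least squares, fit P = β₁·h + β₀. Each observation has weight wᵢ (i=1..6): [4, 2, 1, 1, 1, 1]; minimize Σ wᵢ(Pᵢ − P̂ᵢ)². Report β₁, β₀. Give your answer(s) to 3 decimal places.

Sums needed: Σwᵢ·h·h = 100, Σwᵢ·h = 16, Σwᵢ·1 = 10.
For XᵀWP: Σwᵢ·h·P = 265, Σwᵢ·P = 32.
Eliminating β₀: 10·(row 1) − 16·(row 2) gives 744·β₁ = 10·265 − 16·32 = 2138, so β₁ = 1069/372.
Then β₀ = (32 − 16·(1069/372))/10 = -130/93.

β₁ = 2.874, β₀ = -1.398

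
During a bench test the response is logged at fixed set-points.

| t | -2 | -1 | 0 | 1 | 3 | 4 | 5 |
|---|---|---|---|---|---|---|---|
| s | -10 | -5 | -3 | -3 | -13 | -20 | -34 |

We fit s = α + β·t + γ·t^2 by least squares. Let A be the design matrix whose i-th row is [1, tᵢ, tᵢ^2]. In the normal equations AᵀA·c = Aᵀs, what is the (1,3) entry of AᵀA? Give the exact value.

56

Row 1 ↔ basis 1, column 3 ↔ basis t^2, so (AᵀA)_{1,3} = Σᵢ t^2 = (1)·(4) + (1)·(1) + (1)·(0) + (1)·(1) + (1)·(9) + (1)·(16) + (1)·(25) = 56.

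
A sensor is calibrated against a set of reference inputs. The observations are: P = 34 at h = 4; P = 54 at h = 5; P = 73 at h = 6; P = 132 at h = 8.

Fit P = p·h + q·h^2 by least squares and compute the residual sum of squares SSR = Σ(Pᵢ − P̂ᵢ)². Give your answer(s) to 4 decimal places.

SSR = 6.0178

Compute the Gram sums: Σh·h = 141, Σh·h^2 = 917, Σh^2·h^2 = 6273.
Moment sums: Σh·P = 1900, Σh^2·P = 12970.
MᵀM·[p, q]ᵀ = MᵀP becomes [[141, 917]; [917, 6273]]·[p, q]ᵀ = [1900, 12970]ᵀ.
det = 141·6273 − 917² = 43604.
p = (1900·6273 − 917·12970)/43604 = 12605/21802; q = (141·12970 − 917·1900)/43604 = 43235/21802.
Residuals: -456/10901, 16704/10901, -20272/10901, 4992/10901; SSR = 65600/10901.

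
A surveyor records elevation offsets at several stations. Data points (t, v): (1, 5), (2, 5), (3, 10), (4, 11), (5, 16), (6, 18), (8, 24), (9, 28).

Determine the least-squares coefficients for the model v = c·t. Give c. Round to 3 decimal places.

The normal equations are: 236·c = 721.
c = 721/236 = 3.05508.

c = 3.055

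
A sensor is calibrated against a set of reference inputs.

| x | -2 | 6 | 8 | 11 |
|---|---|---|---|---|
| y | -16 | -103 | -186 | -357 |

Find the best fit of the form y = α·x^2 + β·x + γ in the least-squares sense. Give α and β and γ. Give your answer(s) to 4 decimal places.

α = -3.0727, β = 1.4262, γ = -0.8629

The normal equations are: 20049·α + 2051·β + 225·γ = -58873;  2051·α + 225·β + 23·γ = -6001;  225·α + 23·β + 4·γ = -662.
(Σx^2·x^2 = 20049, Σx^2·x = 2051, Σx^2 = 225, Σx·x = 225, Σx = 23, Σ1 = 4, Σx^2·y = -58873, Σx·y = -6001, Σy = -662.)
Solving the 3×3 system (Gaussian elimination) gives α = -137963/44900, β = 64037/44900, γ = -9686/11225.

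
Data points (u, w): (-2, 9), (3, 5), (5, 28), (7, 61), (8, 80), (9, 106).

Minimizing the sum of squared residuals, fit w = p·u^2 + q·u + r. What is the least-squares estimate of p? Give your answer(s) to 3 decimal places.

p = 1.557

Compute the Gram sums: Σu^2·u^2 = 13780, Σu^2·u = 1728, Σu^2 = 232, Σu·u = 232, Σu = 30, Σ1 = 6.
And Σu^2·w = 17476, Σu·w = 2158, Σw = 289.
Normal equations: [[13780, 1728, 232]; [1728, 232, 30]; [232, 30, 6]]·[p, q, r]ᵀ = [17476, 2158, 289]ᵀ.
Solving the 3×3 system (Gaussian elimination) gives p = 41897/26903, q = -112577/53806, r = -42747/26903.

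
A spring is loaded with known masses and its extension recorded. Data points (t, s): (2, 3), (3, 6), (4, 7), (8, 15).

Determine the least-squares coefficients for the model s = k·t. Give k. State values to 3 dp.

Entries of MᵀM: Σt·t = 93.
Moment sums: Σt·s = 172.
So MᵀM·[k]ᵀ = Mᵀs: [[93]]·[k]ᵀ = [172]ᵀ.
Hence k = 172 / 93 ≈ 1.84946.

k = 1.849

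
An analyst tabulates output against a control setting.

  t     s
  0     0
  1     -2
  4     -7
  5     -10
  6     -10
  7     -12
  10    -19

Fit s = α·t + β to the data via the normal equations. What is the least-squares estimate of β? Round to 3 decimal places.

XᵀX·[α, β]ᵀ = Xᵀs reads: 227·α + 33·β = -414;  33·α + 7·β = -60.
(Σt·t = 227, Σt = 33, Σ1 = 7, Σt·s = -414, Σs = -60.)
Determinant 227·7 − 33² = 500.
α = ((-414)·7 − 33·(-60))/500 = -459/250; β = (227·(-60) − 33·(-414))/500 = 21/250.

β = 0.084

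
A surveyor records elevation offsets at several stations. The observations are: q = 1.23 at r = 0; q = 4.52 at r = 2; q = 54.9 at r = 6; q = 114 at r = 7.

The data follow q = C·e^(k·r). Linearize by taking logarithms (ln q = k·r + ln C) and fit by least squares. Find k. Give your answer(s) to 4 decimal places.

Linearized form: ln q = k·r + ln C. From the 4 transformed points,
AᵀA = [[89.0000, 15.0000]; [15.0000, 4]], rhs = [60.2035, 10.4572]ᵀ  (here Σr = 15.0000, Σ(r)² = 89.0000, Σln q = 10.4572, Σr·ln q = 60.2035).
Δ = 89.0000·4 − (15.0000)² = 131.0000; k = (60.2035·4 − 15.0000·10.4572)/131.0000 = 0.64088, ln C = (89.0000·10.4572 − 15.0000·60.2035)/131.0000 = 0.21101.

k = 0.6409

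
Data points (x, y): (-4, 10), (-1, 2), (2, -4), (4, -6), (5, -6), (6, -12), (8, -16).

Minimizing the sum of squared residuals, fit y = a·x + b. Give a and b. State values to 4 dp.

The normal equations are: 162·a + 20·b = -304;  20·a + 7·b = -32.
det = 162·7 − 20² = 734.
a = ((-304)·7 − 20·(-32))/734 = -744/367; b = (162·(-32) − 20·(-304))/734 = 448/367.

a = -2.0272, b = 1.2207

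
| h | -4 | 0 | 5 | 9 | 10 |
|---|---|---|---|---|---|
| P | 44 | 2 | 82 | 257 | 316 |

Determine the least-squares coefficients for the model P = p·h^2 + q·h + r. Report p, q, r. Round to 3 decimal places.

Normal-equation sums: Σh^2·h^2 = 17442, Σh^2·h = 1790, Σh^2 = 222, Σh·h = 222, Σh = 20, Σ1 = 5.
For MᵀP: Σh^2·P = 55171, Σh·P = 5707, ΣP = 701.
MᵀM·[p, q, r]ᵀ = MᵀP becomes [[17442, 1790, 222]; [1790, 222, 20]; [222, 20, 5]]·[p, q, r]ᵀ = [55171, 5707, 701]ᵀ.
Solving the 3×3 system (Gaussian elimination) gives p = 995139/329368, q = 412253/329368, r = 172105/164684.

p = 3.021, q = 1.252, r = 1.045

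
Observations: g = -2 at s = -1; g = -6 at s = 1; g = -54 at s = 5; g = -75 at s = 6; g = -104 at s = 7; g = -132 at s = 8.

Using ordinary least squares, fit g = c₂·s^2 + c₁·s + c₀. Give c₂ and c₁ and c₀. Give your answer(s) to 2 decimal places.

With design matrix X, XᵀX = [[8420, 1196, 176]; [1196, 176, 26]; [176, 26, 6]] and Xᵀg = [-17602, -2508, -373]ᵀ.
Row-reducing yields c₂ = -2659/1389, c₁ = -2725/2778, c₀ = -816/463.

c₂ = -1.91, c₁ = -0.98, c₀ = -1.76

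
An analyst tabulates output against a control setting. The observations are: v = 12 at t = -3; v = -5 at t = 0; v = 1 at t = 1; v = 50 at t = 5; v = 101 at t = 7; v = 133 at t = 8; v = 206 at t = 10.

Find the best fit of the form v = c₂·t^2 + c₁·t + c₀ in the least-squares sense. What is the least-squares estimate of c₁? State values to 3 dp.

c₁ = 0.861

Normal-equation sums: Σt^2·t^2 = 17204, Σt^2·t = 1954, Σt^2 = 248, Σt·t = 248, Σt = 28, Σ1 = 7.
For Mᵀv: Σt^2·v = 35420, Σt·v = 4046, Σv = 498.
Solving the 3×3 system (Gaussian elimination) gives c₂ = 70265/34899, c₁ = 30056/34899, c₀ = -42266/11633.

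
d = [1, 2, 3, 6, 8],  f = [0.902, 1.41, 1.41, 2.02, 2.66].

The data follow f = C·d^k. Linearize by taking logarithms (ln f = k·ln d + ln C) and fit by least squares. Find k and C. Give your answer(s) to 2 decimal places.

Let Y = ln f. Fitting Y = k·ln d + ln C by least squares:
Over the data: Σln d = 5.6630, Σ(ln d)² = 9.2219, Σln f = 2.2655, Σln d·ln f = 3.9098.
Normal system: [[9.2219, 5.6630]; [5.6630, 5]]·[k, ln C]ᵀ = [3.9098, 2.2655]ᵀ.
Δ = 9.2219·5 − (5.6630)² = 14.0403; k = (3.9098·5 − 5.6630·2.2655)/14.0403 = 0.47860, ln C = (9.2219·2.2655 − 5.6630·3.9098)/14.0403 = -0.08897, so C = exp(-0.08897) = 0.91488.

k = 0.48, C = 0.91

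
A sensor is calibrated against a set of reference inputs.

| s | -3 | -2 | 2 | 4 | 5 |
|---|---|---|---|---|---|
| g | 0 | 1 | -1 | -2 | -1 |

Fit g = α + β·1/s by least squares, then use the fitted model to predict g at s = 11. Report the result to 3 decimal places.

Normal-equation sums: Σ1 = 5, Σ1/s = 7/60, Σ1/s·1/s = 2569/3600.
For Xᵀg: Σg = -3, Σ1/s·g = -17/10.
So XᵀX·[α, β]ᵀ = Xᵀg: [[5, 7/60]; [7/60, 2569/3600]]·[α, β]ᵀ = [-3, -17/10]ᵀ.
Determinant 5·(2569/3600) − (7/60)² = 3199/900.
α = ((-3)·(2569/3600) − (7/60)·(-17/10))/(3199/900) = -999/1828; β = (5·(-17/10) − (7/60)·(-3))/(3199/900) = -7335/3199.
At s = 11: ĝ = (-999/1828)·(1) + (-7335/3199)·(1/11) = -106263/140756.

ĝ = -0.755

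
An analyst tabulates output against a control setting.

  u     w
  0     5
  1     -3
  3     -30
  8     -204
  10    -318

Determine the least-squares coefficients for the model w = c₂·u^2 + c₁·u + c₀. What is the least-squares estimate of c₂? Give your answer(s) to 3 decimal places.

Entries of XᵀX: Σu^2·u^2 = 14178, Σu^2·u = 1540, Σu^2 = 174, Σu·u = 174, Σu = 22, Σ1 = 5.
And Σu^2·w = -45129, Σu·w = -4905, Σw = -550.
XᵀX·[c₂, c₁, c₀]ᵀ = Xᵀw becomes [[14178, 1540, 174]; [1540, 174, 22]; [174, 22, 5]]·[c₂, c₁, c₀]ᵀ = [-45129, -4905, -550]ᵀ.
Solving the 3×3 system (Gaussian elimination) gives c₂ = -204917/68462, c₁ = -148191/68462, c₀ = 126166/34231.

c₂ = -2.993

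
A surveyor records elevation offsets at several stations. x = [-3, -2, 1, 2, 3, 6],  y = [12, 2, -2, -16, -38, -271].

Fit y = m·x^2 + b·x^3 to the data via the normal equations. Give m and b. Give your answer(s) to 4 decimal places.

m = -1.5615, b = -0.9926

MᵀM·[m, b]ᵀ = Mᵀy reads: 1491·m + 7777·b = -10048;  7777·m + 48243·b = -60032.
Eliminating b: 48243·(row 1) − 7777·(row 2) gives 11448584·m = 48243·(-10048) − 7777·(-60032) = -17876800, so m = -2234600/1431073.
Then b = ((-60032) − 7777·(-2234600/1431073))/48243 = -202936/204439.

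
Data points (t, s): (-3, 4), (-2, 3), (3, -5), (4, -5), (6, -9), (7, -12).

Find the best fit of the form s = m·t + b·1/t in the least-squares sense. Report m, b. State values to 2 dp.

m = -1.61, b = 1.22

With design matrix X, XᵀX = [[123, 6]; [6, 457/784]] and Xᵀs = [-191, -251/28]ᵀ.
Δ = 123·(457/784) − 6² = 27987/784.
m = ((-191)·(457/784) − 6·(-251/28))/(27987/784) = -45119/27987; b = (123·(-251/28) − 6·(-191))/(27987/784) = 11340/9329.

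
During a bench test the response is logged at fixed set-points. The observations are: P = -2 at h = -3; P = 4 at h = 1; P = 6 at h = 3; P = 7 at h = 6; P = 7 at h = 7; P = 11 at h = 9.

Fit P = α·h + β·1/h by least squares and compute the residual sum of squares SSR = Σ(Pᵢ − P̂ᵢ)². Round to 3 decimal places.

SSR = 9.924

From the data, Σh·h = 185, Σh·1/h = 6, Σ1/h·1/h = 20365/15876.
Moment sums: Σh·P = 218, Σ1/h·P = 181/18.
Normal equations: [[185, 6]; [6, 20365/15876]]·[α, β]ᵀ = [218, 181/18]ᵀ.
Eliminating β: (20365/15876)·(row 1) − 6·(row 2) gives (3195989/15876)·α = (20365/15876)·218 − 6·(181/18) = 1740859/7938, so α = 3481718/3195989.
Then β = ((181/18) − 6·(3481718/3195989))/(20365/15876) = 8767962/3195989.
Residuals: 6975830/3195989, 534276/3195989, 5808126/3195989, 20288/3195989, -29841/29321, 2846199/3195989; SSR = 31715722/3195989.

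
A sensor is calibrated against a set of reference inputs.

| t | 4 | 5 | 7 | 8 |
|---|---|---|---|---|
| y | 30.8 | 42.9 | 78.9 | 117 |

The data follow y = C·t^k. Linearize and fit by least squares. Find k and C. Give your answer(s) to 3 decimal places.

k = 1.886, C = 2.156

Taking logs, ln y = k·ln t + ln C, so regress ln y on ln t.
Σln t = 7.0211, Σ(ln t)² = 12.6227, Σln y = 16.3167, Σln t·ln y = 29.2040.
Equations: 12.6227·k + 7.0211·ln C = 29.2040;  7.0211·k + 4·ln C = 16.3167.
Slope k = (n·Σln t·ln y − Σln t·Σln y)/(n·Σ(ln t)² − (Σln t)²) = (4·29.2040 − 7.0211·16.3167)/1.1954 = 1.88616; ln C = (Σln y − k·Σln t)/n = 0.76846, so C = exp(0.76846) = 2.15644.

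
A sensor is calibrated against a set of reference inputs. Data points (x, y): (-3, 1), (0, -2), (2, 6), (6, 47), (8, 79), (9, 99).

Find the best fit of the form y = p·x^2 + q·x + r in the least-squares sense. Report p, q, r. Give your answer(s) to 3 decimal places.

Setting ∂/∂p … = 0 gives: 12050·p + 1438·q + 194·r = 14800;  1438·p + 194·q + 22·r = 1814;  194·p + 22·q + 6·r = 230.
(Σx^2·x^2 = 12050, Σx^2·x = 1438, Σx^2 = 194, Σx·x = 194, Σx = 22, Σ1 = 6, Σx^2·y = 14800, Σx·y = 1814, Σy = 230.)
Solving the 3×3 system (Gaussian elimination) gives p = 3229/3168, q = 32147/15840, r = -5449/2640.

p = 1.019, q = 2.029, r = -2.064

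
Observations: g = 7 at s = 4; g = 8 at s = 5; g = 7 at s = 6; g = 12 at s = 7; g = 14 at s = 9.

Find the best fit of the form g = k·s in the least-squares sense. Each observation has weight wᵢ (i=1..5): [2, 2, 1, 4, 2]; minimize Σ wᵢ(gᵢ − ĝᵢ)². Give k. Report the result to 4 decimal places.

Sums needed: Σwᵢ·s·s = 476.
Right-hand side: Σwᵢ·s·g = 766.
Normal equations: [[476]]·[k]ᵀ = [766]ᵀ.
Hence k = 766 / 476 ≈ 1.60924.

k = 1.6092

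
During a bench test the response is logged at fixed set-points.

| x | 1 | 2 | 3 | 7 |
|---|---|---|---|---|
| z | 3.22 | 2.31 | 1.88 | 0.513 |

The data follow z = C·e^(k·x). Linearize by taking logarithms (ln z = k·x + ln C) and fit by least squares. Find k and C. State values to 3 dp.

Taking logs, ln z = k·x + ln C, so regress ln z on x.
Σx = 13.0000, Σ(x)² = 63.0000, Σln z = 1.9704, Σx·ln z = 0.0653.
Equations: 63.0000·k + 13.0000·ln C = 0.0653;  13.0000·k + 4·ln C = 1.9704.
Δ = 63.0000·4 − (13.0000)² = 83.0000; k = (0.0653·4 − 13.0000·1.9704)/83.0000 = -0.30547, ln C = (63.0000·1.9704 − 13.0000·0.0653)/83.0000 = 1.48539, so C = exp(1.48539) = 4.41668.

k = -0.305, C = 4.417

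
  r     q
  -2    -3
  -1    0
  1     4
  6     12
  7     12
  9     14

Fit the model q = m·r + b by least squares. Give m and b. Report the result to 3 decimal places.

The normal equations are: 172·m + 20·b = 292;  20·m + 6·b = 39.
Eliminating b: 6·(row 1) − 20·(row 2) gives 632·m = 6·292 − 20·39 = 972, so m = 243/158.
Then b = (39 − 20·(243/158))/6 = 217/158.

m = 1.538, b = 1.373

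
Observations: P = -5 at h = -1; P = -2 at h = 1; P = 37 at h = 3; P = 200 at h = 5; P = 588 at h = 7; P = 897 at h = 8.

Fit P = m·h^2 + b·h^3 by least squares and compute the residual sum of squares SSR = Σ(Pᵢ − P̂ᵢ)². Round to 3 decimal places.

SSR = 6.241

Setting ∂/∂m … = 0 gives: 7205·m + 52943·b = 91546;  52943·m + 396149·b = 686950.
Eliminating b: 396149·(row 1) − 52943·(row 2) gives 51292296·m = 396149·91546 − 52943·686950 = -103337496, so m = -1435243/712393.
Then b = (686950 − 52943·(-1435243/712393))/396149 = 129741/64763.
Residuals: -699571/712393, -1416694/712393, 742651/712393, -34200/712393, -298802/712393, 170761/712393; SSR = 4446371/712393.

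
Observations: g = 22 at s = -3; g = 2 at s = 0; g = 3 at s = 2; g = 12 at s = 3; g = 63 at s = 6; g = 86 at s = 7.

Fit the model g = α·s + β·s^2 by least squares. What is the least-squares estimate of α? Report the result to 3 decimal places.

Entries of MᵀM: Σs·s = 107, Σs·s^2 = 567, Σs^2·s^2 = 3875.
Moment sums: Σs·g = 956, Σs^2·g = 6800.
So MᵀM·[α, β]ᵀ = Mᵀg: [[107, 567]; [567, 3875]]·[α, β]ᵀ = [956, 6800]ᵀ.
det = 107·3875 − 567² = 93136.
α = (956·3875 − 567·6800)/93136 = -37775/23284; β = (107·6800 − 567·956)/93136 = 46387/23284.

α = -1.622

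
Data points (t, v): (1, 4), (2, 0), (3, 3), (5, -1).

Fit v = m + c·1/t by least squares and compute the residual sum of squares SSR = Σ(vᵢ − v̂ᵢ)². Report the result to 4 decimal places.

The normal equations are: 4·m + (61/30)·c = 6;  (61/30)·m + (1261/900)·c = 24/5.
(Σ1 = 4, Σ1/t = 61/30, Σ1/t·1/t = 1261/900, Σv = 6, Σ1/t·v = 24/5.)
det = 4·(1261/900) − (61/30)² = 147/100.
m = (6·(1261/900) − (61/30)·(24/5))/(147/100) = -58/63; c = (4·(24/5) − (61/30)·6)/(147/100) = 100/21.
Residuals: 10/63, -92/63, 7/3, -65/63; SSR = 26/3.

SSR = 8.6667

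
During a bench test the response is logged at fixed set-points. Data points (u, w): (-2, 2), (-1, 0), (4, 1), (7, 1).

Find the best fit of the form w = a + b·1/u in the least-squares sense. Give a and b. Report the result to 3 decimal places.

a = 1.135, b = 0.487

From the data, Σ1 = 4, Σ1/u = -31/28, Σ1/u·1/u = 1045/784.
Right-hand side: Σw = 4, Σ1/u·w = -17/28.
MᵀM·[a, b]ᵀ = Mᵀw becomes [[4, -31/28]; [-31/28, 1045/784]]·[a, b]ᵀ = [4, -17/28]ᵀ.
det = 4·(1045/784) − (-31/28)² = 3219/784.
a = (4·(1045/784) − (-31/28)·(-17/28))/(3219/784) = 3653/3219; b = (4·(-17/28) − (-31/28)·4)/(3219/784) = 1568/3219.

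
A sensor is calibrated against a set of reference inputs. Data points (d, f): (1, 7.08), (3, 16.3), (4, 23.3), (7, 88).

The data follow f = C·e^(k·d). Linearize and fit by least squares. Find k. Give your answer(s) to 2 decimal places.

k = 0.42

Taking logs, ln f = k·d + ln C, so regress ln f on d.
Over the data: Σd = 15.0000, Σ(d)² = 75.0000, Σln f = 12.3742, Σd·ln f = 54.2659.
Normal system: [[75.0000, 15.0000]; [15.0000, 4]]·[k, ln C]ᵀ = [54.2659, 12.3742]ᵀ.
Slope k = (n·Σd·ln f − Σd·Σln f)/(n·Σ(d)² − (Σd)²) = (4·54.2659 − 15.0000·12.3742)/75.0000 = 0.41934; ln C = (Σln f − k·Σd)/n = 1.52104.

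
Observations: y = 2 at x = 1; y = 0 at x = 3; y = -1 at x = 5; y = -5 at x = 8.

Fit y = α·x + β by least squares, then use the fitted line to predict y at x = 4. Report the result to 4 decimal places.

ŷ = -0.7570

The normal system MᵀM·[α, β]ᵀ = Mᵀy is [[99, 17]; [17, 4]]·[α, β]ᵀ = [-43, -4]ᵀ.
det = 99·4 − 17² = 107.
α = ((-43)·4 − 17·(-4))/107 = -104/107; β = (99·(-4) − 17·(-43))/107 = 335/107.
At x = 4: ŷ = (-104/107)·(4) + (335/107)·(1) = -81/107.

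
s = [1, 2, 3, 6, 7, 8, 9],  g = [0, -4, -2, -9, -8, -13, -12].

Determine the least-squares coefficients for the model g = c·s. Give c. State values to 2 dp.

With design matrix X, XᵀX = [[244]] and Xᵀg = [-336]ᵀ.
Hence c = -336 / 244 ≈ -1.37705.

c = -1.38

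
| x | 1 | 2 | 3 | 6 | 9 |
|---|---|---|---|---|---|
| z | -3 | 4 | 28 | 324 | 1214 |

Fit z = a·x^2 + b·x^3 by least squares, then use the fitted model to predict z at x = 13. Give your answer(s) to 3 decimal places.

ẑ = 3880.651

Compute the Gram sums: Σx^2·x^2 = 7955, Σx^2·x^3 = 67101, Σx^3·x^3 = 578891.
For Aᵀz: Σx^2·z = 110263, Σx^3·z = 955775.
Eliminating b: 578891·(row 1) − 67101·(row 2) gives 102533704·a = 578891·110263 − 67101·955775 = -303199942, so a = -151599971/51266852.
Then b = (955775 − 67101·(-151599971/51266852))/578891 = 102216281/51266852.
At x = 13: ẑ = (-151599971/51266852)·(169) + (102216281/51266852)·(2197) = 7651875933/1971802.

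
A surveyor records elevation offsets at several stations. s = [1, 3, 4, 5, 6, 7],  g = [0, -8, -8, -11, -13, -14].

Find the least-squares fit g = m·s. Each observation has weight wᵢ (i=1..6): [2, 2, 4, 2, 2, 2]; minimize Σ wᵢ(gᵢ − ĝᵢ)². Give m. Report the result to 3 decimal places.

m = -2.099

Forming AᵀWA = [[304]] and AᵀWg = [-638]ᵀ gives AᵀWA·[m]ᵀ = AᵀWg.
m = (-638)/304 = -2.09868.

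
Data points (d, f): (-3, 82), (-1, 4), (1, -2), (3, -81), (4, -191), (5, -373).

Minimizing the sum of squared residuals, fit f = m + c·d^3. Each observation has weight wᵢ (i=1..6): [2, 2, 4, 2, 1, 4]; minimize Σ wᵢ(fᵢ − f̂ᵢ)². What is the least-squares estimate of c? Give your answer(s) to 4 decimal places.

From the data, Σwᵢ·1 = 15, Σwᵢ·d^3 = 566, Σwᵢ·d^3·d^3 = 69518.
And Σwᵢ·f = -1681, Σwᵢ·d^3·f = -207542.
AᵀWA·[m, c]ᵀ = AᵀWf becomes [[15, 566]; [566, 69518]]·[m, c]ᵀ = [-1681, -207542]ᵀ.
Eliminating c: 69518·(row 1) − 566·(row 2) gives 722414·m = 69518·(-1681) − 566·(-207542) = 609014, so m = 43501/51601.
Then c = ((-207542) − 566·(43501/51601))/69518 = -154406/51601.

c = -2.9923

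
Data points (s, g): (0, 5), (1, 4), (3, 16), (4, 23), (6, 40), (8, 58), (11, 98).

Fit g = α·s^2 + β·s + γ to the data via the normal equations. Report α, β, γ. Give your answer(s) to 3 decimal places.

α = 0.541, β = 2.651, γ = 3.284

Compute the Gram sums: Σs^2·s^2 = 20371, Σs^2·s = 2151, Σs^2 = 247, Σs·s = 247, Σs = 33, Σ1 = 7.
Right-hand side: Σs^2·g = 17526, Σs·g = 1926, Σg = 244.
AᵀA·[α, β, γ]ᵀ = Aᵀg becomes [[20371, 2151, 247]; [2151, 247, 33]; [247, 33, 7]]·[α, β, γ]ᵀ = [17526, 1926, 244]ᵀ.
Inverting the 3×3 Gram matrix, [α, β, γ]ᵀ = [87335/161553, 142759/53851, 530578/161553]ᵀ.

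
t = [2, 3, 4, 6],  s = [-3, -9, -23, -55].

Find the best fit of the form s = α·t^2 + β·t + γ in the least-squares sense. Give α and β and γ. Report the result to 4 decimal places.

α = -1.7273, β = 0.6364, γ = 3.1818

MᵀM·[α, β, γ]ᵀ = Mᵀs reads: 1649·α + 315·β + 65·γ = -2441;  315·α + 65·β + 15·γ = -455;  65·α + 15·β + 4·γ = -90.
Solving the 3×3 system (Gaussian elimination) gives α = -19/11, β = 7/11, γ = 35/11.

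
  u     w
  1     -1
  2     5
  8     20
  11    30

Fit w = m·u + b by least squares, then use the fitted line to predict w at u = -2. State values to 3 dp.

ŵ = -8.457

Setting ∂/∂m … = 0 gives: 190·m + 22·b = 499;  22·m + 4·b = 54.
(Σu·u = 190, Σu = 22, Σ1 = 4, Σu·w = 499, Σw = 54.)
Eliminating b: 4·(row 1) − 22·(row 2) gives 276·m = 4·499 − 22·54 = 808, so m = 202/69.
Then b = (54 − 22·(202/69))/4 = -359/138.
At u = -2: ŵ = (202/69)·(-2) + (-359/138)·(1) = -389/46.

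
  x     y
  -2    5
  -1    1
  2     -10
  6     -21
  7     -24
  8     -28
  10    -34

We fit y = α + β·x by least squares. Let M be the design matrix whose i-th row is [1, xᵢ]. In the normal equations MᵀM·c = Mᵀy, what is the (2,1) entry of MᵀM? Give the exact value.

30

Row 2 ↔ basis x, column 1 ↔ basis 1, so (MᵀM)_{2,1} = Σᵢ x = (-2)·(1) + (-1)·(1) + (2)·(1) + (6)·(1) + (7)·(1) + (8)·(1) + (10)·(1) = 30.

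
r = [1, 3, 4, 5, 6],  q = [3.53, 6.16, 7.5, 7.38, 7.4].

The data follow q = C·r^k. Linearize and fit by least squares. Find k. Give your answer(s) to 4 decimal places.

Let Y = ln q. Fitting Y = k·ln r + ln C by least squares:
Over the data: Σln r = 5.8861, Σ(ln r)² = 8.9295, Σln q = 9.0945, Σln r·ln q = 11.5937.
Normal system: [[8.9295, 5.8861]; [5.8861, 5]]·[k, ln C]ᵀ = [11.5937, 9.0945]ᵀ.
Solving (det = 10.0010): k = 0.44366, ln C = 1.29662.

k = 0.4437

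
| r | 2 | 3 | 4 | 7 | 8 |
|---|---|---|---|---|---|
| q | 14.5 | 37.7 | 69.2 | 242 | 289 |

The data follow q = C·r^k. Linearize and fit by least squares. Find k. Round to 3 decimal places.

k = 2.177

With ln qᵢ as the transformed response and ln rᵢ as the regressor:
Over the data: Σln r = 7.2034, Σ(ln r)² = 11.7199, Σln q = 21.6962, Σln r·ln q = 34.1789.
Normal system: [[11.7199, 7.2034]; [7.2034, 5]]·[k, ln C]ᵀ = [34.1789, 21.6962]ᵀ.
Δ = 11.7199·5 − (7.2034)² = 6.7102; k = (34.1789·5 − 7.2034·21.6962)/6.7102 = 2.17698, ln C = (11.7199·21.6962 − 7.2034·34.1789)/6.7102 = 1.20290.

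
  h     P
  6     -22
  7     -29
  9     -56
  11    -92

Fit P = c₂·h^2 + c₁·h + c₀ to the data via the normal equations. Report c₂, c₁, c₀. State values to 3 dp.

Setting ∂/∂c₂ … = 0 gives: 24899·c₂ + 2619·c₁ + 287·c₀ = -17881;  2619·c₂ + 287·c₁ + 33·c₀ = -1851;  287·c₂ + 33·c₁ + 4·c₀ = -199.
(Σh^2·h^2 = 24899, Σh^2·h = 2619, Σh^2 = 287, Σh·h = 287, Σh = 33, Σ1 = 4, Σh^2·P = -17881, Σh·P = -1851, ΣP = -199.)
Inverting the 3×3 Gram matrix, [c₂, c₁, c₀]ᵀ = [-1133/796, 8007/796, -12183/398]ᵀ.

c₂ = -1.423, c₁ = 10.059, c₀ = -30.611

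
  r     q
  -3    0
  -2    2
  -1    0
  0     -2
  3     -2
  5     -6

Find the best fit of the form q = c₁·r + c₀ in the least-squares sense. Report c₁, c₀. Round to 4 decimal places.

Sums needed: Σr·r = 48, Σr = 2, Σ1 = 6.
And Σr·q = -40, Σq = -8.
AᵀA·[c₁, c₀]ᵀ = Aᵀq becomes [[48, 2]; [2, 6]]·[c₁, c₀]ᵀ = [-40, -8]ᵀ.
Δ = 48·6 − 2² = 284.
c₁ = ((-40)·6 − 2·(-8))/284 = -56/71; c₀ = (48·(-8) − 2·(-40))/284 = -76/71.

c₁ = -0.7887, c₀ = -1.0704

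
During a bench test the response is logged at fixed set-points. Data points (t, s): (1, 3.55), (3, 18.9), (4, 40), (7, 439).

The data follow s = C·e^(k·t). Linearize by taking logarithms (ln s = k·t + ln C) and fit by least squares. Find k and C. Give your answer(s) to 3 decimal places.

Let Y = ln s. Fitting Y = k·t + ln C by least squares:
AᵀA = [[75.0000, 15.0000]; [15.0000, 4]], rhs = [67.4314, 13.9795]ᵀ  (here Σt = 15.0000, Σ(t)² = 75.0000, Σln s = 13.9795, Σt·ln s = 67.4314).
Δ = 75.0000·4 − (15.0000)² = 75.0000; k = (67.4314·4 − 15.0000·13.9795)/75.0000 = 0.80045, ln C = (75.0000·13.9795 − 15.0000·67.4314)/75.0000 = 0.49320, so C = exp(0.49320) = 1.63755.

k = 0.800, C = 1.638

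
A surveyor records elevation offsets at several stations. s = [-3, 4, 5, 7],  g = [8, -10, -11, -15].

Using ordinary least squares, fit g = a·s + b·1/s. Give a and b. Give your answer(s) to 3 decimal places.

Entries of AᵀA: Σs·s = 99, Σs·1/s = 4, Σ1/s·1/s = 41281/176400.
Right-hand side: Σs·g = -224, Σ1/s·g = -1997/210.
So AᵀA·[a, b]ᵀ = Aᵀg: [[99, 4]; [4, 41281/176400]]·[a, b]ᵀ = [-224, -1997/210]ᵀ.
det = 99·(41281/176400) − 4² = 140491/19600.
a = ((-224)·(41281/176400) − 4·(-1997/210))/(140491/19600) = -2537024/1264419; b = (99·(-1997/210) − 4·(-224))/(140491/19600) = -890680/140491.

a = -2.006, b = -6.340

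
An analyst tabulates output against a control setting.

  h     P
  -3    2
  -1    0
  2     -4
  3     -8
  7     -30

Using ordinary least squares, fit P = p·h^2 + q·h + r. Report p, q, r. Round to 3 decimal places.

p = -0.383, q = -1.590, r = 0.056

The normal system AᵀA·[p, q, r]ᵀ = AᵀP is [[2580, 350, 72]; [350, 72, 8]; [72, 8, 5]]·[p, q, r]ᵀ = [-1540, -248, -40]ᵀ.
Solving the 3×3 system (Gaussian elimination) gives p = -2476/6469, q = -10286/6469, r = 360/6469.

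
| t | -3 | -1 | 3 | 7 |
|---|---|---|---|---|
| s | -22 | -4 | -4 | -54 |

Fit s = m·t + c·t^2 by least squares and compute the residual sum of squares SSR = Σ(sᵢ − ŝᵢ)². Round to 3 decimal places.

SSR = 1.131

The normal equations are: 68·m + 342·c = -320;  342·m + 2564·c = -2884.
det = 68·2564 − 342² = 57388.
m = ((-320)·2564 − 342·(-2884))/57388 = 41462/14347; c = (68·(-2884) − 342·(-320))/57388 = -21668/14347.
Residuals: 3764/14347, 5742/14347, 13238/14347, -3240/14347; SSR = 16232/14347.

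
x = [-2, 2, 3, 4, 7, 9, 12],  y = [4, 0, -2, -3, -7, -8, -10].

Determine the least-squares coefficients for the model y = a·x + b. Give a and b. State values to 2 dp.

Compute the Gram sums: Σx·x = 307, Σx = 35, Σ1 = 7.
Moment sums: Σx·y = -267, Σy = -26.
So AᵀA·[a, b]ᵀ = Aᵀy: [[307, 35]; [35, 7]]·[a, b]ᵀ = [-267, -26]ᵀ.
Eliminating b: 7·(row 1) − 35·(row 2) gives 924·a = 7·(-267) − 35·(-26) = -959, so a = -137/132.
Then b = ((-26) − 35·(-137/132))/7 = 1363/924.

a = -1.04, b = 1.48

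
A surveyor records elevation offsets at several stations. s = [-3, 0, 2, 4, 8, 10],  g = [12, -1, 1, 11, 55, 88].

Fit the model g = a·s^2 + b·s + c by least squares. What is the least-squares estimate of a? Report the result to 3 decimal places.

a = 1.003

Entries of AᵀA: Σs^2·s^2 = 14449, Σs^2·s = 1557, Σs^2 = 193, Σs·s = 193, Σs = 21, Σ1 = 6.
Moment sums: Σs^2·g = 12608, Σs·g = 1330, Σg = 166.
AᵀA·[a, b, c]ᵀ = Aᵀg becomes [[14449, 1557, 193]; [1557, 193, 21]; [193, 21, 6]]·[a, b, c]ᵀ = [12608, 1330, 166]ᵀ.
Solving the 3×3 system (Gaussian elimination) gives a = 624967/623212, b = -703955/623212, c = -99266/155803.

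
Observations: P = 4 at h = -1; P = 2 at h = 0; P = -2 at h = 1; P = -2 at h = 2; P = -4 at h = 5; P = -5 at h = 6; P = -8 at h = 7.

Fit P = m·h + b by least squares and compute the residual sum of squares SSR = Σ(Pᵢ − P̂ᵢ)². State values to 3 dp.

Forming AᵀA = [[116, 20]; [20, 7]] and AᵀP = [-116, -15]ᵀ gives AᵀA·[m, b]ᵀ = AᵀP.
Eliminating b: 7·(row 1) − 20·(row 2) gives 412·m = 7·(-116) − 20·(-15) = -512, so m = -128/103.
Then b = ((-15) − 20·(-128/103))/7 = 145/103.
Residuals: 139/103, 61/103, -223/103, -95/103, 83/103, 108/103, -73/103; SSR = 1026/103.

SSR = 9.961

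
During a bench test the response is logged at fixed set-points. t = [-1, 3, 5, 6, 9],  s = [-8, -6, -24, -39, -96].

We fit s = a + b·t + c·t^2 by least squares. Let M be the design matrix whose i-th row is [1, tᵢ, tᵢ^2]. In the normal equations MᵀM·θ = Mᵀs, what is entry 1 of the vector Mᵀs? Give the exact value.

-173

Entry 1 ↔ basis 1, so (Mᵀs)_{1} = Σᵢ sᵢ = (1)·(-8) + (1)·(-6) + (1)·(-24) + (1)·(-39) + (1)·(-96) = -173.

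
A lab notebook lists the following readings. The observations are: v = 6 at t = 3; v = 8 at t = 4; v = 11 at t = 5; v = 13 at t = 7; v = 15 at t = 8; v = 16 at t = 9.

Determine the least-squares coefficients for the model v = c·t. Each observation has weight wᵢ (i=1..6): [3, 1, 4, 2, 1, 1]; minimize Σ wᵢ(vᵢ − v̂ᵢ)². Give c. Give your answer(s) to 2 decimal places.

The normal system MᵀWM·[c]ᵀ = MᵀWv is [[386]]·[c]ᵀ = [752]ᵀ.
Hence c = 752 / 386 ≈ 1.94819.

c = 1.95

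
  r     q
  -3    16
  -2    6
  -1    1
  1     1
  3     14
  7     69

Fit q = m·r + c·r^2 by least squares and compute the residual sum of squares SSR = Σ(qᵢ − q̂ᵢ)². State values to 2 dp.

SSR = 7.51

Entries of XᵀX: Σr·r = 73, Σr·r^2 = 335, Σr^2·r^2 = 2581.
Moment sums: Σr·q = 465, Σr^2·q = 3677.
XᵀX·[m, c]ᵀ = Xᵀq becomes [[73, 335]; [335, 2581]]·[m, c]ᵀ = [465, 3677]ᵀ.
Eliminating c: 2581·(row 1) − 335·(row 2) gives 76188·m = 2581·465 − 335·3677 = -31630, so m = -15815/38094.
Then c = (3677 − 335·(-15815/38094))/2581 = 56323/38094.
Residuals: 9192/6349, -14179/19047, -5674/6349, -1207/19047, 12309/6349, -1474/2721; SSR = 142949/19047.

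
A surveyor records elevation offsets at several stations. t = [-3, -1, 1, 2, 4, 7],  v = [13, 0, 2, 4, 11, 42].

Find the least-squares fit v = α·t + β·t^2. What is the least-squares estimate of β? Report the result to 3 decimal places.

Entries of MᵀM: Σt·t = 80, Σt·t^2 = 388, Σt^2·t^2 = 2756.
And Σt·v = 309, Σt^2·v = 2369.
Normal equations: [[80, 388]; [388, 2756]]·[α, β]ᵀ = [309, 2369]ᵀ.
Eliminating β: 2756·(row 1) − 388·(row 2) gives 69936·α = 2756·309 − 388·2369 = -67568, so α = -4223/4371.
Then β = (2369 − 388·(-4223/4371))/2756 = 17407/17484.

β = 0.996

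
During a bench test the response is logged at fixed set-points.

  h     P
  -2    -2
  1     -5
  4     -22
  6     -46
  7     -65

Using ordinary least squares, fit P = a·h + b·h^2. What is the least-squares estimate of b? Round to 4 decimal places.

b = -1.1294

XᵀX·[a, b]ᵀ = XᵀP reads: 106·a + 616·b = -820;  616·a + 3970·b = -5206.
(Σh·h = 106, Σh·h^2 = 616, Σh^2·h^2 = 3970, Σh·P = -820, Σh^2·P = -5206.)
Eliminating b: 3970·(row 1) − 616·(row 2) gives 41364·a = 3970·(-820) − 616·(-5206) = -48504, so a = -4042/3447.
Then b = ((-5206) − 616·(-4042/3447))/3970 = -3893/3447.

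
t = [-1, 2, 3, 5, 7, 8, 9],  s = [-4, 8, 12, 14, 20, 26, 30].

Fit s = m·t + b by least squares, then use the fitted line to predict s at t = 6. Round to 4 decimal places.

From the data, Σt·t = 233, Σt = 33, Σ1 = 7.
Right-hand side: Σt·s = 744, Σs = 106.
Determinant 233·7 − 33² = 542.
m = (744·7 − 33·106)/542 = 855/271; b = (233·106 − 33·744)/542 = 73/271.
At t = 6: ŝ = (855/271)·(6) + (73/271)·(1) = 5203/271.

ŝ = 19.1993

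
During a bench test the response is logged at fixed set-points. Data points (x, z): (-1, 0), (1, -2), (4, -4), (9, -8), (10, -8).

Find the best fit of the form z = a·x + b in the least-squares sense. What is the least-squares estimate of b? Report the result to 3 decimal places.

From the data, Σx·x = 199, Σx = 23, Σ1 = 5.
And Σx·z = -170, Σz = -22.
AᵀA·[a, b]ᵀ = Aᵀz becomes [[199, 23]; [23, 5]]·[a, b]ᵀ = [-170, -22]ᵀ.
det = 199·5 − 23² = 466.
a = ((-170)·5 − 23·(-22))/466 = -172/233; b = (199·(-22) − 23·(-170))/466 = -234/233.

b = -1.004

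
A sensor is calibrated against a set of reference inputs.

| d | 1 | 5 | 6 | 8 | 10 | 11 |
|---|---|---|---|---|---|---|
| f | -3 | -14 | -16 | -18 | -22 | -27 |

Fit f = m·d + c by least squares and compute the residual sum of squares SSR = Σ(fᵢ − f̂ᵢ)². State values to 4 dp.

SSR = 9.4713

AᵀA·[m, c]ᵀ = Aᵀf reads: 347·m + 41·c = -830;  41·m + 6·c = -100.
(Σd·d = 347, Σd = 41, Σ1 = 6, Σd·f = -830, Σf = -100.)
det = 347·6 − 41² = 401.
m = ((-830)·6 − 41·(-100))/401 = -880/401; c = (347·(-100) − 41·(-830))/401 = -670/401.
Residuals: 347/401, -544/401, -466/401, 492/401, 648/401, -477/401; SSR = 3798/401.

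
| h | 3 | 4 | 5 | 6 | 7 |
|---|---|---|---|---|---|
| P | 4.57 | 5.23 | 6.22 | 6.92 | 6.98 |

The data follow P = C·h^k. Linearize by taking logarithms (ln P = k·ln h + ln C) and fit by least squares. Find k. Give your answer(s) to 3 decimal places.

Let Y = ln P. Fitting Y = k·ln h + ln C by least squares:
Σln h = 7.8320, Σ(ln h)² = 12.7160, Σln P = 8.8792, Σln h·ln P = 14.1515.
Equations: 12.7160·k + 7.8320·ln C = 14.1515;  7.8320·k + 5·ln C = 8.8792.
Solving (det = 2.2397): k = 0.54295, ln C = 0.92535.

k = 0.543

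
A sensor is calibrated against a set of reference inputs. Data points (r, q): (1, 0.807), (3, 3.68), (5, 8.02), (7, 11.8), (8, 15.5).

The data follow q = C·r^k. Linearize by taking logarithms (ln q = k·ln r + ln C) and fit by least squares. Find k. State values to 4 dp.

k = 1.4084

Let Y = ln q. Fitting Y = k·ln r + ln C by least squares:
XᵀX = [[11.9079, 6.7334]; [6.7334, 5]], rhs = [15.2843, 8.3794]ᵀ  (here Σln r = 6.7334, Σ(ln r)² = 11.9079, Σln q = 8.3794, Σln r·ln q = 15.2843).
Slope k = (n·Σln r·ln q − Σln r·Σln q)/(n·Σ(ln r)² − (Σln r)²) = (5·15.2843 − 6.7334·8.3794)/14.2007 = 1.40836; ln C = (Σln q − k·Σln r)/n = -0.22074.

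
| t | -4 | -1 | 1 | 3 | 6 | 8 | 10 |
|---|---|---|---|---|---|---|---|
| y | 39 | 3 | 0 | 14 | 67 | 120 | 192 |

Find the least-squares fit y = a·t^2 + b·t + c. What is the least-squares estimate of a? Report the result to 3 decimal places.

The normal equations are: 15731·a + 1691·b + 227·c = 30045;  1691·a + 227·b + 23·c = 3165;  227·a + 23·b + 7·c = 435.
(Σt^2·t^2 = 15731, Σt^2·t = 1691, Σt^2 = 227, Σt·t = 227, Σt = 23, Σ1 = 7, Σt^2·y = 30045, Σt·y = 3165, Σy = 435.)
Inverting the 3×3 Gram matrix, [a, b, c]ᵀ = [225475/109118, -156565/109118, -8250/54559]ᵀ.

a = 2.066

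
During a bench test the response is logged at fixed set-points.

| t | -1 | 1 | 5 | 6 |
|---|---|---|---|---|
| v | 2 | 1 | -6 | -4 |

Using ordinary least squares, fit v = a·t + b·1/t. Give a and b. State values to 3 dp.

With design matrix X, XᵀX = [[63, 4]; [4, 1861/900]] and Xᵀv = [-55, -43/15]ᵀ.
Determinant 63·(1861/900) − 4² = 11427/100.
a = ((-55)·(1861/900) − 4·(-43/15))/(11427/100) = -92035/102843; b = (63·(-43/15) − 4·(-55))/(11427/100) = 3940/11427.

a = -0.895, b = 0.345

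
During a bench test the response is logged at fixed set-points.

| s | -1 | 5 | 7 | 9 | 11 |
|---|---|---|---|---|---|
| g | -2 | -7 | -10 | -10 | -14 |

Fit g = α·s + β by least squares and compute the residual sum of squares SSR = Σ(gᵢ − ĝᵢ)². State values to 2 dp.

SSR = 2.97

From the data, Σs·s = 277, Σs = 31, Σ1 = 5.
Right-hand side: Σs·g = -347, Σg = -43.
So AᵀA·[α, β]ᵀ = Aᵀg: [[277, 31]; [31, 5]]·[α, β]ᵀ = [-347, -43]ᵀ.
det = 277·5 − 31² = 424.
α = ((-347)·5 − 31·(-43))/424 = -201/212; β = (277·(-43) − 31·(-347))/424 = -577/212.
Residuals: -12/53, 49/106, -34/53, 133/106, -45/53; SSR = 315/106.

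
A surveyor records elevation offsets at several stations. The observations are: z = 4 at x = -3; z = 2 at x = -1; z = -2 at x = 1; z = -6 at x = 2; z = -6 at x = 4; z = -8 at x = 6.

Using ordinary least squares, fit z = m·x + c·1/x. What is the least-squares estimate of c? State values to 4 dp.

Sums needed: Σx·x = 67, Σx·1/x = 6, Σ1/x·1/x = 353/144.
For Aᵀz: Σx·z = -100, Σ1/x·z = -67/6.
Eliminating c: (353/144)·(row 1) − 6·(row 2) gives (18467/144)·m = (353/144)·(-100) − 6·(-67/6) = -6413/36, so m = -25652/18467.
Then c = ((-67/6) − 6·(-25652/18467))/(353/144) = -21336/18467.

c = -1.1554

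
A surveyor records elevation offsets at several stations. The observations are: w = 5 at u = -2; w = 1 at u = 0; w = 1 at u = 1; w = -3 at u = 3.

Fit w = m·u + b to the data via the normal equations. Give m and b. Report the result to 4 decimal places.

m = -1.5385, b = 1.7692

With design matrix M, MᵀM = [[14, 2]; [2, 4]] and Mᵀw = [-18, 4]ᵀ.
Δ = 14·4 − 2² = 52.
m = ((-18)·4 − 2·4)/52 = -20/13; b = (14·4 − 2·(-18))/52 = 23/13.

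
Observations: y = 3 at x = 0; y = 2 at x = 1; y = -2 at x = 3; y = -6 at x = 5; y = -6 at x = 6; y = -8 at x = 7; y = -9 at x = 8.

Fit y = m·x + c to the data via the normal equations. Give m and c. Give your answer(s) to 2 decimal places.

Entries of MᵀM: Σx·x = 184, Σx = 30, Σ1 = 7.
And Σx·y = -198, Σy = -26.
MᵀM·[m, c]ᵀ = Mᵀy becomes [[184, 30]; [30, 7]]·[m, c]ᵀ = [-198, -26]ᵀ.
Eliminating c: 7·(row 1) − 30·(row 2) gives 388·m = 7·(-198) − 30·(-26) = -606, so m = -303/194.
Then c = ((-26) − 30·(-303/194))/7 = 289/97.

m = -1.56, c = 2.98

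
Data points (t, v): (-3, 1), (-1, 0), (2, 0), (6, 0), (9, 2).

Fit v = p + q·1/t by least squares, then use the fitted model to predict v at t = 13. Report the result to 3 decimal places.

v̂ = 0.631

XᵀX·[p, q]ᵀ = Xᵀv reads: 5·p + (-5/9)·q = 3;  (-5/9)·p + (227/162)·q = -1/9.
det = 5·(227/162) − (-5/9)² = 1085/162.
p = (3·(227/162) − (-5/9)·(-1/9))/(1085/162) = 671/1085; q = (5·(-1/9) − (-5/9)·3)/(1085/162) = 36/217.
At t = 13: v̂ = (671/1085)·(1) + (36/217)·(1/13) = 8903/14105.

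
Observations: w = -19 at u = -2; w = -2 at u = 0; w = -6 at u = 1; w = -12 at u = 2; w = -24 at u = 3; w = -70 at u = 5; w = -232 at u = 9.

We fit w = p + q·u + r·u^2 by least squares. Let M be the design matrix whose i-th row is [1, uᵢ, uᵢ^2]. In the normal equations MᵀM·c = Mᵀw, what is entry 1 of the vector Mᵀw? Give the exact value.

Entry 1 ↔ basis 1, so (Mᵀw)_{1} = Σᵢ wᵢ = (1)·(-19) + (1)·(-2) + (1)·(-6) + (1)·(-12) + (1)·(-24) + (1)·(-70) + (1)·(-232) = -365.

-365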